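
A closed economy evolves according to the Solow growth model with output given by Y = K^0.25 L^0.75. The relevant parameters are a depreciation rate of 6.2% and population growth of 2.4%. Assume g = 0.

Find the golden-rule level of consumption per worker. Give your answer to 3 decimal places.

At the golden rule, f'(k) = n + δ, so α·k^(α−1) = n + δ and k_gold = (α/(n + δ))^(1/(1−α)).
k_gold = (0.25/0.086)^(1/0.75) = 2.9070^1.3333 ≈ 4.1487
c_gold = f(k_gold) − (n + δ)·k_gold = 1.4272 − 0.086×4.1487 ≈ 1.0704

c_gold ≈ 1.070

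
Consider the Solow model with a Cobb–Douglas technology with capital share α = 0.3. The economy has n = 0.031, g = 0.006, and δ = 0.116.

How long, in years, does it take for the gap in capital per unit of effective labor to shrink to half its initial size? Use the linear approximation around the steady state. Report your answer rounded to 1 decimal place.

about 6.5 years

Near the steady state the convergence rate is λ = (1 − α)(n + g + δ).
λ = (1 − 0.3) × 0.153 = 0.7 × 0.153 = 0.1071
Half-life = ln 2 / λ = 0.6931 / 0.1071 ≈ 6.47 years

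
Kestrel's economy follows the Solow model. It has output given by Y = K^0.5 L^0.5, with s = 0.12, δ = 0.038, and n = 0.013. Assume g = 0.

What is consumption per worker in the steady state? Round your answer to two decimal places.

In steady state, investment equals break-even investment: s·k^α = (n + δ)·k.
Dividing both sides by k: k^(1−α) = s / (n + δ).
k^0.5 = 0.12 / (0.013 + 0.038) = 0.12 / 0.051 = 2.3529
k* = 2.3529^(1/0.5) ≈ 5.5361
y* = (k*)^α = 5.5361^0.5 ≈ 2.3529
c* = (1 − s)·y* = (1 − 0.12) × 2.3529 ≈ 2.0706

c* ≈ 2.07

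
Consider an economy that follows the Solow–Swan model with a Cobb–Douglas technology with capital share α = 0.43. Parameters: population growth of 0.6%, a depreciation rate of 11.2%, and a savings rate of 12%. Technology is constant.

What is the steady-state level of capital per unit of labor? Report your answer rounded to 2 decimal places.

In steady state, investment equals break-even investment: s·k^α = (n + δ)·k.
Rearranging, k^(1−α) = s / (n + δ).
k^0.57 = 0.12 / (0.006 + 0.112) = 0.12 / 0.118 = 1.0169
k* = 1.0169^(1/0.57) ≈ 1.0298

k* = 1.03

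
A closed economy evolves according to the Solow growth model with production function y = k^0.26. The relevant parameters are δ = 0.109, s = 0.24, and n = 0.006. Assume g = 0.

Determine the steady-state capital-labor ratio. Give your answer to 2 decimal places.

At the steady state, Δk = 0, so s·k^α = (n + δ)·k.
Rearranging, k^(1−α) = s / (n + δ).
k^0.74 = 0.24 / (0.006 + 0.109) = 0.24 / 0.115 = 2.0870
k* = 2.0870^(1/0.74) ≈ 2.7026

k* = 2.70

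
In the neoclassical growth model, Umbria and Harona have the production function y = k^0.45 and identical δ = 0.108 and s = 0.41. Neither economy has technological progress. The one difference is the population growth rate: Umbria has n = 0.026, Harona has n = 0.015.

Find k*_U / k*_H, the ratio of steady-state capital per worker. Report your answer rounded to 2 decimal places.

Steady-state k* = [s/(n + δ)]^(1/(1−α)), so the ratio is [ (s_U/(n + δ)_U) / (s_H/(n + δ)_H) ]^1.8182.
s_U/(n + δ)_U = 0.41/0.134 = 3.0597; s_H/(n + δ)_H = 0.41/0.123 = 3.3333.
Ratio = (3.0597/3.3333)^1.8182 = 0.9179^1.8182 ≈ 0.8558

ratio ≈ 0.86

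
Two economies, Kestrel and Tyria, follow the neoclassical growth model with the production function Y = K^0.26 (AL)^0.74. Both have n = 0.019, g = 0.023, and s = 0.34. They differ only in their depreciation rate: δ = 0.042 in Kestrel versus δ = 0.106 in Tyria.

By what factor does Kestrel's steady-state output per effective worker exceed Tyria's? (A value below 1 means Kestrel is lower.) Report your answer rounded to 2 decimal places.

Steady-state y* = [s/(n + g + δ)]^(α/(1−α)), so the ratio is [ (s_K/(n + g + δ)_K) / (s_T/(n + g + δ)_T) ]^0.3514.
s_K/(n + g + δ)_K = 0.34/0.084 = 4.0476; s_T/(n + g + δ)_T = 0.34/0.148 = 2.2973.
Ratio = (4.0476/2.2973)^0.3514 = 1.7619^0.3514 ≈ 1.2202

y*_K / y*_T ≈ 1.22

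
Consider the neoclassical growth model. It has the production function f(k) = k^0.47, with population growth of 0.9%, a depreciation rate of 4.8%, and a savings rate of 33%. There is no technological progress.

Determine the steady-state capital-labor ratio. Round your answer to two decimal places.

In steady state, investment equals break-even investment: s·k^α = (n + δ)·k.
Rearranging, k^(1−α) = s / (n + δ).
k^0.53 = 0.33 / (0.009 + 0.048) = 0.33 / 0.057 = 5.7895
k* = 5.7895^(1/0.53) ≈ 27.4755

k* = 27.48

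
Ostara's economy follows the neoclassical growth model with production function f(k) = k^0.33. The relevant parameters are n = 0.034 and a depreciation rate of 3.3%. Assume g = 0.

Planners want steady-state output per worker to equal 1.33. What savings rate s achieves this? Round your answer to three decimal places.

s ≈ 0.120

In steady state, investment equals break-even investment: s·k^α = (n + δ)·k.
Since y* = [s/(n + δ)]^(α/(1−α)), we have s/(n + δ) = (y*)^((1−α)/α) = 1.33^2.0303 = 1.7843.
Therefore s = 1.7843 × (n + δ) = 1.7843 × 0.067 = 0.1195.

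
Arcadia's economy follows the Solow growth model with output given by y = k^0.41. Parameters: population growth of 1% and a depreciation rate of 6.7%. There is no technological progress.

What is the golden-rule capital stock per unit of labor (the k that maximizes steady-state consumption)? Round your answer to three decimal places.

k_gold ≈ 17.022

The golden rule sets f'(k) = n + δ, i.e. α·k^(α−1) = n + δ.
So k^(1−α) = α / (n + δ) = 0.41 / 0.077 = 5.3247.
k_gold = 5.3247^(1/0.59) ≈ 17.0219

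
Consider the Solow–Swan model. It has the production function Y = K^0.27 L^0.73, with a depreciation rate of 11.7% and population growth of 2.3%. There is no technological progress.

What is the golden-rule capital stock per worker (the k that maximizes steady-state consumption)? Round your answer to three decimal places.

k_gold ≈ 2.459

The golden rule sets f'(k) = n + δ, i.e. α·k^(α−1) = n + δ.
So k^(1−α) = α / (n + δ) = 0.27 / 0.140 = 1.9286.
k_gold = 1.9286^(1/0.73) ≈ 2.4589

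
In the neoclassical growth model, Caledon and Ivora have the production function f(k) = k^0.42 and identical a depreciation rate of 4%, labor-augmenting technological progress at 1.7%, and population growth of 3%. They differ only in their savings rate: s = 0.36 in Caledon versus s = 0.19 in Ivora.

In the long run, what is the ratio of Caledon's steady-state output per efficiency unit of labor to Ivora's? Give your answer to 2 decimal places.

ratio ≈ 1.59

Steady-state y* = [s/(n + g + δ)]^(α/(1−α)), so the ratio is [ (s_C/(n + g + δ)_C) / (s_I/(n + g + δ)_I) ]^0.7241.
s_C/(n + g + δ)_C = 0.36/0.087 = 4.1379; s_I/(n + g + δ)_I = 0.19/0.087 = 2.1839.
Ratio = (4.1379/2.1839)^0.7241 = 1.8947^0.7241 ≈ 1.5884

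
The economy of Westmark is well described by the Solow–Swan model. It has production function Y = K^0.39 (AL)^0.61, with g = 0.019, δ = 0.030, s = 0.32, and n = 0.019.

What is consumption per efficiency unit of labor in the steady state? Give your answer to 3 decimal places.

Steady state requires s·f(k) = (n + g + δ)·k, i.e. s·k^α = (n + g + δ)·k.
Dividing both sides by k: k^(1−α) = s / (n + g + δ).
k^0.61 = 0.32 / (0.019 + 0.019 + 0.030) = 0.32 / 0.068 = 4.7059
k* = 4.7059^(1/0.61) ≈ 12.6676
y* = (k*)^α = 12.6676^0.39 ≈ 2.6918
c* = (1 − s)·y* = (1 − 0.32) × 2.6918 ≈ 1.8304

c* = 1.830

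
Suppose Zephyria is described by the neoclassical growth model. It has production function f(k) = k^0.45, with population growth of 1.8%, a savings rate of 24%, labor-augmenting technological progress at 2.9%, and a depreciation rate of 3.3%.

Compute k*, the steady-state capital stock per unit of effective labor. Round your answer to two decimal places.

In steady state, investment equals break-even investment: s·k^α = (n + g + δ)·k.
Dividing both sides by k: k^(1−α) = s / (n + g + δ).
k^0.55 = 0.24 / (0.018 + 0.029 + 0.033) = 0.24 / 0.080 = 3.0000
k* = 3.0000^(1/0.55) ≈ 7.3704

k* = 7.37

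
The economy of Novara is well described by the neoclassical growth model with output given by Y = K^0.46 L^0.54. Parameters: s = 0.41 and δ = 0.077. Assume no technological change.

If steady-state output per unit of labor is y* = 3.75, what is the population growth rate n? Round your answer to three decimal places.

n ≈ 0.010

In steady state, investment equals break-even investment: s·k^α = (n + δ)·k.
Since y* = [s/(n + δ)]^(α/(1−α)), we have s/(n + δ) = (y*)^((1−α)/α) = 3.75^1.1739 = 4.7191.
Therefore n + δ = s / 4.7191 = 0.41 / 4.7191 = 0.0869, so n = 0.0869 − 0.077 = 0.0099.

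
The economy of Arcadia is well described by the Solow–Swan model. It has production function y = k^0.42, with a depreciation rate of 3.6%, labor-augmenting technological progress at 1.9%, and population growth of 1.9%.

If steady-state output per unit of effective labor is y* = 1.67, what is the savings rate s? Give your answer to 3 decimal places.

In steady state, investment equals break-even investment: s·k^α = (n + g + δ)·k.
Since y* = [s/(n + g + δ)]^(α/(1−α)), we have s/(n + g + δ) = (y*)^((1−α)/α) = 1.67^1.381 = 2.0304.
Therefore s = 2.0304 × (n + g + δ) = 2.0304 × 0.074 = 0.1502.

s ≈ 0.150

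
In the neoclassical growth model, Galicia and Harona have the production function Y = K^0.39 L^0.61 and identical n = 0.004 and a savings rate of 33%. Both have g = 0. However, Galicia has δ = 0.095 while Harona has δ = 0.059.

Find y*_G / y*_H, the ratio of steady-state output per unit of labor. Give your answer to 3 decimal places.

y*_G / y*_H ≈ 0.749

Steady-state y* = [s/(n + δ)]^(α/(1−α)), so the ratio is [ (s_G/(n + δ)_G) / (s_H/(n + δ)_H) ]^0.6393.
s_G/(n + δ)_G = 0.33/0.099 = 3.3333; s_H/(n + δ)_H = 0.33/0.063 = 5.2381.
Ratio = (3.3333/5.2381)^0.6393 = 0.6364^0.6393 ≈ 0.7491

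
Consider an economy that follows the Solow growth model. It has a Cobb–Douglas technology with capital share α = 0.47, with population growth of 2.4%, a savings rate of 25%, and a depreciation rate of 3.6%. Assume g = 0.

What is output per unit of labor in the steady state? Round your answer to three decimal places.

In steady state, investment equals break-even investment: s·k^α = (n + δ)·k.
Dividing both sides by k: k^(1−α) = s / (n + δ).
k^0.53 = 0.25 / (0.024 + 0.036) = 0.25 / 0.060 = 4.1667
k* = 4.1667^(1/0.53) ≈ 14.7713
y* = (k*)^α = 14.7713^0.47 ≈ 3.5451

y* = 3.545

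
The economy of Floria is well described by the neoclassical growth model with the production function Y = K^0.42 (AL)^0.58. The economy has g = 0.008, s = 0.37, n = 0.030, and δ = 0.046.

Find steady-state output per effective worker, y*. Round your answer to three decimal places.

At the steady state, Δk = 0, so s·k^α = (n + g + δ)·k.
Dividing both sides by k: k^(1−α) = s / (n + g + δ).
k^0.58 = 0.37 / (0.030 + 0.008 + 0.046) = 0.37 / 0.084 = 4.4048
k* = 4.4048^(1/0.58) ≈ 12.8890
y* = (k*)^α = 12.8890^0.42 ≈ 2.9261

y* = 2.926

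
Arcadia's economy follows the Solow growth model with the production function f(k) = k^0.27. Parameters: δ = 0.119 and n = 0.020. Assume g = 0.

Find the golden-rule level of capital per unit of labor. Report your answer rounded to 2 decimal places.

k_gold ≈ 2.48

The golden rule sets f'(k) = n + δ, i.e. α·k^(α−1) = n + δ.
So k^(1−α) = α / (n + δ) = 0.27 / 0.139 = 1.9424.
k_gold = 1.9424^(1/0.73) ≈ 2.4830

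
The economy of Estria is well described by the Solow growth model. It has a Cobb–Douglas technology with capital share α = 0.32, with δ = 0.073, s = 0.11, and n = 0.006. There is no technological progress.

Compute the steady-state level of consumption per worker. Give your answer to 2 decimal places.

In steady state, investment equals break-even investment: s·k^α = (n + δ)·k.
Rearranging, k^(1−α) = s / (n + δ).
k^0.68 = 0.11 / (0.006 + 0.073) = 0.11 / 0.079 = 1.3924
k* = 1.3924^(1/0.68) ≈ 1.6271
y* = (k*)^α = 1.6271^0.32 ≈ 1.1686
c* = (1 − s)·y* = (1 − 0.11) × 1.1686 ≈ 1.0401

c* ≈ 1.04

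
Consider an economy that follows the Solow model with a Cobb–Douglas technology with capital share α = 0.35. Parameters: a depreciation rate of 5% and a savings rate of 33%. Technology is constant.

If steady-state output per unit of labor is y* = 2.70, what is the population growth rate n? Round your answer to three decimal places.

In steady state, investment equals break-even investment: s·k^α = (n + δ)·k.
Since y* = [s/(n + δ)]^(α/(1−α)), we have s/(n + δ) = (y*)^((1−α)/α) = 2.70^1.8571 = 6.3254.
Therefore n + δ = s / 6.3254 = 0.33 / 6.3254 = 0.0522, so n = 0.0522 − 0.050 = 0.0022.

n ≈ 0.002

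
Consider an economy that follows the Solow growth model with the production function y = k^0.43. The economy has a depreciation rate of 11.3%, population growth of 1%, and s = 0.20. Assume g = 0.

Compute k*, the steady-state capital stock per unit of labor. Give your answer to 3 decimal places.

k* = 2.346

At the steady state, Δk = 0, so s·k^α = (n + δ)·k.
Dividing both sides by k: k^(1−α) = s / (n + δ).
k^0.57 = 0.20 / (0.010 + 0.113) = 0.20 / 0.123 = 1.6260
k* = 1.6260^(1/0.57) ≈ 2.3463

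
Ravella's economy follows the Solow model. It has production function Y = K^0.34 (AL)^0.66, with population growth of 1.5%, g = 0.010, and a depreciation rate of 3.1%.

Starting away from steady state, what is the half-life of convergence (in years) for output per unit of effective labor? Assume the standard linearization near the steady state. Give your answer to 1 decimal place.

Near the steady state the convergence rate is λ = (1 − α)(n + g + δ).
λ = (1 − 0.34) × 0.056 = 0.66 × 0.056 = 0.03696
Half-life = ln 2 / λ = 0.6931 / 0.03696 ≈ 18.75 years

about 18.8 years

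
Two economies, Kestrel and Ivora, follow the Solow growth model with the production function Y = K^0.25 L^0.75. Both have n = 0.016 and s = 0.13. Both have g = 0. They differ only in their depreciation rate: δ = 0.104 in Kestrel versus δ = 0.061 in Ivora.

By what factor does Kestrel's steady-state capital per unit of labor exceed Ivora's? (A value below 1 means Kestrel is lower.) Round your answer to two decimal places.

Steady-state k* = [s/(n + δ)]^(1/(1−α)), so the ratio is [ (s_K/(n + δ)_K) / (s_I/(n + δ)_I) ]^1.3333.
s_K/(n + δ)_K = 0.13/0.120 = 1.0833; s_I/(n + δ)_I = 0.13/0.077 = 1.6883.
Ratio = (1.0833/1.6883)^1.3333 = 0.6417^1.3333 ≈ 0.5535

ratio ≈ 0.55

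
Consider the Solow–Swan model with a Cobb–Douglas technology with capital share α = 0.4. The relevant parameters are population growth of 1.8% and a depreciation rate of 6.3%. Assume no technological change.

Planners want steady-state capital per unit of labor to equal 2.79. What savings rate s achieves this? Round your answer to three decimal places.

Steady state requires s·f(k) = (n + δ)·k, i.e. s·k^α = (n + δ)·k.
So s / (n + δ) = (k*)^(1−α) = 2.79^0.6 = 1.8508.
Therefore s = 1.8508 × (n + δ) = 1.8508 × 0.081 = 0.1499.

s ≈ 0.150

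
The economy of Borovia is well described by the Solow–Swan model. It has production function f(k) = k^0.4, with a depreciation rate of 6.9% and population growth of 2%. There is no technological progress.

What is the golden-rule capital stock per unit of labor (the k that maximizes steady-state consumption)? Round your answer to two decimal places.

k_gold ≈ 12.24

The golden rule sets f'(k) = n + δ, i.e. α·k^(α−1) = n + δ.
So k^(1−α) = α / (n + δ) = 0.4 / 0.089 = 4.4944.
k_gold = 4.4944^(1/0.6) ≈ 12.2401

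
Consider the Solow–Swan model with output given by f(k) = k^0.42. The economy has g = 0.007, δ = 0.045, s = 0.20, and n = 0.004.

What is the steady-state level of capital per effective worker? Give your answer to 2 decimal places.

In steady state, investment equals break-even investment: s·k^α = (n + g + δ)·k.
Dividing both sides by k: k^(1−α) = s / (n + g + δ).
k^0.58 = 0.20 / (0.004 + 0.007 + 0.045) = 0.20 / 0.056 = 3.5714
k* = 3.5714^(1/0.58) ≈ 8.9778

k* ≈ 8.98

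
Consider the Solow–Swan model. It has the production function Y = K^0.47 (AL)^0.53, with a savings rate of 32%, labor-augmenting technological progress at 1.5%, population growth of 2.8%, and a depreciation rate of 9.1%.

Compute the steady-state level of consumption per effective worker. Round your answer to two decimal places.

c* ≈ 1.47

At the steady state, Δk = 0, so s·k^α = (n + g + δ)·k.
Dividing both sides by k: k^(1−α) = s / (n + g + δ).
k^0.53 = 0.32 / (0.028 + 0.015 + 0.091) = 0.32 / 0.134 = 2.3881
k* = 2.3881^(1/0.53) ≈ 5.1678
y* = (k*)^α = 5.1678^0.47 ≈ 2.1640
c* = (1 − s)·y* = (1 − 0.32) × 2.1640 ≈ 1.4715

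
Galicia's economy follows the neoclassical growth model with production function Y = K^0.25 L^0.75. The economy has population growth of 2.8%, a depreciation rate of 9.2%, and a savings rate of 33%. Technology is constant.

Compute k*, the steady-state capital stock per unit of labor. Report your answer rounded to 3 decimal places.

At the steady state, Δk = 0, so s·k^α = (n + δ)·k.
Rearranging, k^(1−α) = s / (n + δ).
k^0.75 = 0.33 / (0.028 + 0.092) = 0.33 / 0.120 = 2.7500
k* = 2.7500^(1/0.75) ≈ 3.8528

k* = 3.853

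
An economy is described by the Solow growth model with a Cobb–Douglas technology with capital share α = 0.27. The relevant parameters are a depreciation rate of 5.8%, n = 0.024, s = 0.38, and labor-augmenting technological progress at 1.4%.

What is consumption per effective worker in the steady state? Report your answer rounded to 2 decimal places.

c* ≈ 1.03

Steady state requires s·f(k) = (n + g + δ)·k, i.e. s·k^α = (n + g + δ)·k.
Dividing both sides by k: k^(1−α) = s / (n + g + δ).
k^0.73 = 0.38 / (0.024 + 0.014 + 0.058) = 0.38 / 0.096 = 3.9583
k* = 3.9583^(1/0.73) ≈ 6.5842
y* = (k*)^α = 6.5842^0.27 ≈ 1.6634
c* = (1 − s)·y* = (1 − 0.38) × 1.6634 ≈ 1.0313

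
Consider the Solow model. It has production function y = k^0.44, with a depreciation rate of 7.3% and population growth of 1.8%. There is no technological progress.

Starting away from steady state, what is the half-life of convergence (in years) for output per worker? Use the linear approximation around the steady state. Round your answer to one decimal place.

Near the steady state the convergence rate is λ = (1 − α)(n + δ).
λ = (1 − 0.44) × 0.091 = 0.56 × 0.091 = 0.05096
Half-life = ln 2 / λ = 0.6931 / 0.05096 ≈ 13.60 years

half-life ≈ 13.6 years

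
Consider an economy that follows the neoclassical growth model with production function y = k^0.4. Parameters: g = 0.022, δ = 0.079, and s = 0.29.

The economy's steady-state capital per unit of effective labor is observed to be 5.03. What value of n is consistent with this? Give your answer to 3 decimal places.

n ≈ 0.009

Steady state requires s·f(k) = (n + g + δ)·k, i.e. s·k^α = (n + g + δ)·k.
So s / (n + g + δ) = (k*)^(1−α) = 5.03^0.6 = 2.6360.
Therefore n + g + δ = s / 2.6360 = 0.29 / 2.6360 = 0.1100, so n = 0.1100 − 0.101 = 0.0090.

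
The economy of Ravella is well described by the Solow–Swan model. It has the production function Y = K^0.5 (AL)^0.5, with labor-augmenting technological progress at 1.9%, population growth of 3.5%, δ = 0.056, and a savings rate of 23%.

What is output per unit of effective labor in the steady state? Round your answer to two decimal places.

Steady state requires s·f(k) = (n + g + δ)·k, i.e. s·k^α = (n + g + δ)·k.
Dividing both sides by k: k^(1−α) = s / (n + g + δ).
k^0.5 = 0.23 / (0.035 + 0.019 + 0.056) = 0.23 / 0.110 = 2.0909
k* = 2.0909^(1/0.5) ≈ 4.3719
y* = (k*)^α = 4.3719^0.5 ≈ 2.0909

y* = 2.09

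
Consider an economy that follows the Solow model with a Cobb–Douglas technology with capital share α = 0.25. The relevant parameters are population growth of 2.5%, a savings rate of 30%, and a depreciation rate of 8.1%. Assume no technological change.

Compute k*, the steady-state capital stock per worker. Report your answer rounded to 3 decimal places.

k* = 4.003

In steady state, investment equals break-even investment: s·k^α = (n + δ)·k.
Dividing both sides by k: k^(1−α) = s / (n + δ).
k^0.75 = 0.30 / (0.025 + 0.081) = 0.30 / 0.106 = 2.8302
k* = 2.8302^(1/0.75) ≈ 4.0033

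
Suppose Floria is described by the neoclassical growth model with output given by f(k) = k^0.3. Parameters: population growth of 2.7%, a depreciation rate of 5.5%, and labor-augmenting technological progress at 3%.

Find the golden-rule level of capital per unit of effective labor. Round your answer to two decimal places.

k_gold ≈ 4.09

The golden rule sets f'(k) = n + g + δ, i.e. α·k^(α−1) = n + g + δ.
So k^(1−α) = α / (n + g + δ) = 0.3 / 0.112 = 2.6786.
k_gold = 2.6786^(1/0.7) ≈ 4.0860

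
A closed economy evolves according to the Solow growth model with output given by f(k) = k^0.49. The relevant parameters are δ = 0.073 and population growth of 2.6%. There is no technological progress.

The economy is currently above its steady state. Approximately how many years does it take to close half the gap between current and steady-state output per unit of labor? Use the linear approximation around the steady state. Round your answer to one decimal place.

Near the steady state the convergence rate is λ = (1 − α)(n + δ).
λ = (1 − 0.49) × 0.099 = 0.51 × 0.099 = 0.05049
Half-life = ln 2 / λ = 0.6931 / 0.05049 ≈ 13.73 years

t_½ ≈ 13.7 years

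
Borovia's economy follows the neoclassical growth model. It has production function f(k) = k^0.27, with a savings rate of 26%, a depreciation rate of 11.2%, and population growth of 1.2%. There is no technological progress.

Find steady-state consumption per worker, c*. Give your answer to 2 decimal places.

c* ≈ 0.97

Steady state requires s·f(k) = (n + δ)·k, i.e. s·k^α = (n + δ)·k.
Rearranging, k^(1−α) = s / (n + δ).
k^0.73 = 0.26 / (0.012 + 0.112) = 0.26 / 0.124 = 2.0968
k* = 2.0968^(1/0.73) ≈ 2.7573
y* = (k*)^α = 2.7573^0.27 ≈ 1.3150
c* = (1 − s)·y* = (1 − 0.26) × 1.3150 ≈ 0.9731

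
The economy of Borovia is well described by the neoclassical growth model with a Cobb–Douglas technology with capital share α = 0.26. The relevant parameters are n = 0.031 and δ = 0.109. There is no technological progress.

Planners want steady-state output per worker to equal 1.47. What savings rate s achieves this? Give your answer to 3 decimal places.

s ≈ 0.419

Steady state requires s·f(k) = (n + δ)·k, i.e. s·k^α = (n + δ)·k.
Since y* = [s/(n + δ)]^(α/(1−α)), we have s/(n + δ) = (y*)^((1−α)/α) = 1.47^2.8462 = 2.9938.
Therefore s = 2.9938 × (n + δ) = 2.9938 × 0.140 = 0.4191.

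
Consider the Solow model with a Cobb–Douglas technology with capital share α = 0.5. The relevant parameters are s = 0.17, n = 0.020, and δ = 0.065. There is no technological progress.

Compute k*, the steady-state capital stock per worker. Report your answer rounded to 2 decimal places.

At the steady state, Δk = 0, so s·k^α = (n + δ)·k.
Rearranging, k^(1−α) = s / (n + δ).
k^0.5 = 0.17 / (0.020 + 0.065) = 0.17 / 0.085 = 2.0000
k* = 2.0000^(1/0.5) ≈ 4.0000

k* = 4.00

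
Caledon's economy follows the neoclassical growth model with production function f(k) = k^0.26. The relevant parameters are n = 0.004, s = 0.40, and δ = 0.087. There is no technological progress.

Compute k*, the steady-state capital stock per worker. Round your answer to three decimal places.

k* = 7.395

In steady state, investment equals break-even investment: s·k^α = (n + δ)·k.
Dividing both sides by k: k^(1−α) = s / (n + δ).
k^0.74 = 0.40 / (0.004 + 0.087) = 0.40 / 0.091 = 4.3956
k* = 4.3956^(1/0.74) ≈ 7.3951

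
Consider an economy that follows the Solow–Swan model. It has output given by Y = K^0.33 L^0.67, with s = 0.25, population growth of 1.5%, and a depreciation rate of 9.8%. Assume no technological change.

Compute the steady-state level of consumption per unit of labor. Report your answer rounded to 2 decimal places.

Steady state requires s·f(k) = (n + δ)·k, i.e. s·k^α = (n + δ)·k.
Dividing both sides by k: k^(1−α) = s / (n + δ).
k^0.67 = 0.25 / (0.015 + 0.098) = 0.25 / 0.113 = 2.2124
k* = 2.2124^(1/0.67) ≈ 3.2713
y* = (k*)^α = 3.2713^0.33 ≈ 1.4786
c* = (1 − s)·y* = (1 − 0.25) × 1.4786 ≈ 1.1090

c* ≈ 1.11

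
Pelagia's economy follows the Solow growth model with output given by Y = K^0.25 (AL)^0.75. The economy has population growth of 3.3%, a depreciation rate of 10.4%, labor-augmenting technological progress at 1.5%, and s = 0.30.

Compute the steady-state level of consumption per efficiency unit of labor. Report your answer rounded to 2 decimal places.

c* = 0.88

At the steady state, Δk = 0, so s·k^α = (n + g + δ)·k.
Dividing both sides by k: k^(1−α) = s / (n + g + δ).
k^0.75 = 0.30 / (0.033 + 0.015 + 0.104) = 0.30 / 0.152 = 1.9737
k* = 1.9737^(1/0.75) ≈ 2.4758
y* = (k*)^α = 2.4758^0.25 ≈ 1.2544
c* = (1 − s)·y* = (1 − 0.30) × 1.2544 ≈ 0.8781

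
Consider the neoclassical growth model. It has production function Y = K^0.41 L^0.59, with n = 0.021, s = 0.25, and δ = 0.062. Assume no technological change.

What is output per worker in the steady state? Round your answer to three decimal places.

At the steady state, Δk = 0, so s·k^α = (n + δ)·k.
Dividing both sides by k: k^(1−α) = s / (n + δ).
k^0.59 = 0.25 / (0.021 + 0.062) = 0.25 / 0.083 = 3.0120
k* = 3.0120^(1/0.59) ≈ 6.4807
y* = (k*)^α = 6.4807^0.41 ≈ 2.1516

y* ≈ 2.152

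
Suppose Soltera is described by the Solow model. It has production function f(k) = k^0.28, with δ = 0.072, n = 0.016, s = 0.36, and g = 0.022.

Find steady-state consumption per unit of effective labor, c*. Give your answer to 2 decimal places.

Steady state requires s·f(k) = (n + g + δ)·k, i.e. s·k^α = (n + g + δ)·k.
Rearranging, k^(1−α) = s / (n + g + δ).
k^0.72 = 0.36 / (0.016 + 0.022 + 0.072) = 0.36 / 0.110 = 3.2727
k* = 3.2727^(1/0.72) ≈ 5.1898
y* = (k*)^α = 5.1898^0.28 ≈ 1.5858
c* = (1 − s)·y* = (1 − 0.36) × 1.5858 ≈ 1.0149

c* = 1.01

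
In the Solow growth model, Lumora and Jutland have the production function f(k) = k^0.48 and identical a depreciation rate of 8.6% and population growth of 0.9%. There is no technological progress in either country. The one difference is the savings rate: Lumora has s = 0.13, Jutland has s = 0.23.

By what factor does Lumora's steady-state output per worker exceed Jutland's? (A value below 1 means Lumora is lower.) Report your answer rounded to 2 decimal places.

ratio ≈ 0.59

Steady-state y* = [s/(n + δ)]^(α/(1−α)), so the ratio is [ (s_L/(n + δ)_L) / (s_J/(n + δ)_J) ]^0.9231.
s_L/(n + δ)_L = 0.13/0.095 = 1.3684; s_J/(n + δ)_J = 0.23/0.095 = 2.4211.
Ratio = (1.3684/2.4211)^0.9231 = 0.5652^0.9231 ≈ 0.5906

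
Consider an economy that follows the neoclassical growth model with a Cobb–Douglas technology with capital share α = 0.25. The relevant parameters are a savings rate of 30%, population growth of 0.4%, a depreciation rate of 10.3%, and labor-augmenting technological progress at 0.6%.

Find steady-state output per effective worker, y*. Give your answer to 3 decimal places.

In steady state, investment equals break-even investment: s·k^α = (n + g + δ)·k.
Rearranging, k^(1−α) = s / (n + g + δ).
k^0.75 = 0.30 / (0.004 + 0.006 + 0.103) = 0.30 / 0.113 = 2.6549
k* = 2.6549^(1/0.75) ≈ 3.6762
y* = (k*)^α = 3.6762^0.25 ≈ 1.3847

y* = 1.385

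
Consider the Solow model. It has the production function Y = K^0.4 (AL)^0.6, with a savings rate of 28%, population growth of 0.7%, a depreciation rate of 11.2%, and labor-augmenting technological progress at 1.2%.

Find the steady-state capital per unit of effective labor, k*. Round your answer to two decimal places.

In steady state, investment equals break-even investment: s·k^α = (n + g + δ)·k.
Rearranging, k^(1−α) = s / (n + g + δ).
k^0.6 = 0.28 / (0.007 + 0.012 + 0.112) = 0.28 / 0.131 = 2.1374
k* = 2.1374^(1/0.6) ≈ 3.5466

k* = 3.55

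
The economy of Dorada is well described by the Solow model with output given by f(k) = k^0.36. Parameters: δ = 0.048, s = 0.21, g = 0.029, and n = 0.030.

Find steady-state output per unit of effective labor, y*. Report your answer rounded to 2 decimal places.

In steady state, investment equals break-even investment: s·k^α = (n + g + δ)·k.
Dividing both sides by k: k^(1−α) = s / (n + g + δ).
k^0.64 = 0.21 / (0.030 + 0.029 + 0.048) = 0.21 / 0.107 = 1.9626
k* = 1.9626^(1/0.64) ≈ 2.8678
y* = (k*)^α = 2.8678^0.36 ≈ 1.4612

y* ≈ 1.46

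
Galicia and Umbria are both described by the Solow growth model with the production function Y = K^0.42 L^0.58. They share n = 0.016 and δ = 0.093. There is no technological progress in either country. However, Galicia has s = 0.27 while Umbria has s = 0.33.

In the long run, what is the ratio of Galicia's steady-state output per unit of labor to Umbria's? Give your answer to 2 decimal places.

Steady-state y* = [s/(n + δ)]^(α/(1−α)), so the ratio is [ (s_G/(n + δ)_G) / (s_U/(n + δ)_U) ]^0.7241.
s_G/(n + δ)_G = 0.27/0.109 = 2.4771; s_U/(n + δ)_U = 0.33/0.109 = 3.0275.
Ratio = (2.4771/3.0275)^0.7241 = 0.8182^0.7241 ≈ 0.8648

ratio ≈ 0.86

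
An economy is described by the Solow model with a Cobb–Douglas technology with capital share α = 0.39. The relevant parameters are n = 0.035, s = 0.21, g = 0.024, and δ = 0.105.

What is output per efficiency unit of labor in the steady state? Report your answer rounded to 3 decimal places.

y* ≈ 1.171

At the steady state, Δk = 0, so s·k^α = (n + g + δ)·k.
Dividing both sides by k: k^(1−α) = s / (n + g + δ).
k^0.61 = 0.21 / (0.035 + 0.024 + 0.105) = 0.21 / 0.164 = 1.2805
k* = 1.2805^(1/0.61) ≈ 1.4998
y* = (k*)^α = 1.4998^0.39 ≈ 1.1713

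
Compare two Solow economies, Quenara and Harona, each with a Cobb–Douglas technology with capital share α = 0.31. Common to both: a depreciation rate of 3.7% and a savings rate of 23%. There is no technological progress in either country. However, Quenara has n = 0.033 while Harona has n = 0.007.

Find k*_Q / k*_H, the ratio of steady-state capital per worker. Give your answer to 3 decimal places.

Steady-state k* = [s/(n + δ)]^(1/(1−α)), so the ratio is [ (s_Q/(n + δ)_Q) / (s_H/(n + δ)_H) ]^1.4493.
s_Q/(n + δ)_Q = 0.23/0.070 = 3.2857; s_H/(n + δ)_H = 0.23/0.044 = 5.2273.
Ratio = (3.2857/5.2273)^1.4493 = 0.6286^1.4493 ≈ 0.5103

k*_Q / k*_H ≈ 0.510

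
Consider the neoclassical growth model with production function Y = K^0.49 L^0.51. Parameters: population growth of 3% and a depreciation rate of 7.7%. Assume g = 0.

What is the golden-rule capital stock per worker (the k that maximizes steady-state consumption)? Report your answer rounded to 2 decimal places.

k_gold ≈ 19.76

The golden rule sets f'(k) = n + δ, i.e. α·k^(α−1) = n + δ.
So k^(1−α) = α / (n + δ) = 0.49 / 0.107 = 4.5794.
k_gold = 4.5794^(1/0.51) ≈ 19.7562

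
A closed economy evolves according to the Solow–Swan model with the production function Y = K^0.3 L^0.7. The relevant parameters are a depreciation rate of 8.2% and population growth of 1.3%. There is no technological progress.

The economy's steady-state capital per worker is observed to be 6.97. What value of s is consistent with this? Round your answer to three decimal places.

s ≈ 0.370

At the steady state, Δk = 0, so s·k^α = (n + δ)·k.
So s / (n + δ) = (k*)^(1−α) = 6.97^0.7 = 3.8928.
Therefore s = 3.8928 × (n + δ) = 3.8928 × 0.095 = 0.3698.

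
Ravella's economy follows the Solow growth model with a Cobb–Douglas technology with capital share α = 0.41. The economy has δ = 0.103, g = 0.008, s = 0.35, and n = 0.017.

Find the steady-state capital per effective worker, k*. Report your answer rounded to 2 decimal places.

In steady state, investment equals break-even investment: s·k^α = (n + g + δ)·k.
Dividing both sides by k: k^(1−α) = s / (n + g + δ).
k^0.59 = 0.35 / (0.017 + 0.008 + 0.103) = 0.35 / 0.128 = 2.7344
k* = 2.7344^(1/0.59) ≈ 5.5010

k* ≈ 5.50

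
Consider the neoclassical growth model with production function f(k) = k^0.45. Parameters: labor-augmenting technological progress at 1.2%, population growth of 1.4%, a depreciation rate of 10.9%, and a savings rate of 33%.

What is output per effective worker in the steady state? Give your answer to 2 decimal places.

At the steady state, Δk = 0, so s·k^α = (n + g + δ)·k.
Rearranging, k^(1−α) = s / (n + g + δ).
k^0.55 = 0.33 / (0.014 + 0.012 + 0.109) = 0.33 / 0.135 = 2.4444
k* = 2.4444^(1/0.55) ≈ 5.0789
y* = (k*)^α = 5.0789^0.45 ≈ 2.0778

y* = 2.08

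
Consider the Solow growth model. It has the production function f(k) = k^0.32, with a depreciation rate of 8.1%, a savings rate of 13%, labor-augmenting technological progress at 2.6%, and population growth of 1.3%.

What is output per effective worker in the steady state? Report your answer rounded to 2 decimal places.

y* = 1.04

Steady state requires s·f(k) = (n + g + δ)·k, i.e. s·k^α = (n + g + δ)·k.
Rearranging, k^(1−α) = s / (n + g + δ).
k^0.68 = 0.13 / (0.013 + 0.026 + 0.081) = 0.13 / 0.120 = 1.0833
k* = 1.0833^(1/0.68) ≈ 1.1249
y* = (k*)^α = 1.1249^0.32 ≈ 1.0384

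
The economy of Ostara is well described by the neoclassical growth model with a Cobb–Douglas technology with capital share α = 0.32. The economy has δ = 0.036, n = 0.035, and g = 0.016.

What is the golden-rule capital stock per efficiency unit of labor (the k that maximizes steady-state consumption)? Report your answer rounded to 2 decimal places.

The golden rule sets f'(k) = n + g + δ, i.e. α·k^(α−1) = n + g + δ.
So k^(1−α) = α / (n + g + δ) = 0.32 / 0.087 = 3.6782.
k_gold = 3.6782^(1/0.68) ≈ 6.7892

k_gold ≈ 6.79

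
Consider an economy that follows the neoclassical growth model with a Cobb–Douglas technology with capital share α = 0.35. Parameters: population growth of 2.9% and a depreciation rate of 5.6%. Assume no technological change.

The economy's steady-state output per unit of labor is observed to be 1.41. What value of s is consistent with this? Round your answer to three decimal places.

In steady state, investment equals break-even investment: s·k^α = (n + δ)·k.
Since y* = [s/(n + δ)]^(α/(1−α)), we have s/(n + δ) = (y*)^((1−α)/α) = 1.41^1.8571 = 1.8928.
Therefore s = 1.8928 × (n + δ) = 1.8928 × 0.085 = 0.1609.

s ≈ 0.161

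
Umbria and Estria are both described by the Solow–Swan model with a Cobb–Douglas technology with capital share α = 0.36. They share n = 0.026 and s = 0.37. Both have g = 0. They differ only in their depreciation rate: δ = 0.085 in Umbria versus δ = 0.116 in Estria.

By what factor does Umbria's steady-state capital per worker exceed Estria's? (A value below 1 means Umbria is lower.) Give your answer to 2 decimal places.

k*_U / k*_E ≈ 1.47

Steady-state k* = [s/(n + δ)]^(1/(1−α)), so the ratio is [ (s_U/(n + δ)_U) / (s_E/(n + δ)_E) ]^1.5625.
s_U/(n + δ)_U = 0.37/0.111 = 3.3333; s_E/(n + δ)_E = 0.37/0.142 = 2.6056.
Ratio = (3.3333/2.6056)^1.5625 = 1.2793^1.5625 ≈ 1.4694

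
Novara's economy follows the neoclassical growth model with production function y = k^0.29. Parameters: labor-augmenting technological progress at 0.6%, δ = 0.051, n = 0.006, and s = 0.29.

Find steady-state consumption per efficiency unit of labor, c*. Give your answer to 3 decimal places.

c* = 1.325

At the steady state, Δk = 0, so s·k^α = (n + g + δ)·k.
Dividing both sides by k: k^(1−α) = s / (n + g + δ).
k^0.71 = 0.29 / (0.006 + 0.006 + 0.051) = 0.29 / 0.063 = 4.6032
k* = 4.6032^(1/0.71) ≈ 8.5879
y* = (k*)^α = 8.5879^0.29 ≈ 1.8656
c* = (1 − s)·y* = (1 − 0.29) × 1.8656 ≈ 1.3246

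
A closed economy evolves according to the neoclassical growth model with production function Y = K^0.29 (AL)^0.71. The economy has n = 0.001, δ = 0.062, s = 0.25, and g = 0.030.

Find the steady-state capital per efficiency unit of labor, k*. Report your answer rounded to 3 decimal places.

In steady state, investment equals break-even investment: s·k^α = (n + g + δ)·k.
Rearranging, k^(1−α) = s / (n + g + δ).
k^0.71 = 0.25 / (0.001 + 0.030 + 0.062) = 0.25 / 0.093 = 2.6882
k* = 2.6882^(1/0.71) ≈ 4.0260

k* ≈ 4.026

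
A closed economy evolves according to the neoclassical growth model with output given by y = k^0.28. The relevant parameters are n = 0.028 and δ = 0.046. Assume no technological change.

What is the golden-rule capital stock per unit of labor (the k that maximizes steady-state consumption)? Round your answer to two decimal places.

The golden rule sets f'(k) = n + δ, i.e. α·k^(α−1) = n + δ.
So k^(1−α) = α / (n + δ) = 0.28 / 0.074 = 3.7838.
k_gold = 3.7838^(1/0.72) ≈ 6.3486

k_gold ≈ 6.35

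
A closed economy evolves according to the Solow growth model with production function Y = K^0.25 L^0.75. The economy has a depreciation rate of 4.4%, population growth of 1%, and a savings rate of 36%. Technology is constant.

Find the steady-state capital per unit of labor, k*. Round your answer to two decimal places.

k* ≈ 12.55

Steady state requires s·f(k) = (n + δ)·k, i.e. s·k^α = (n + δ)·k.
Rearranging, k^(1−α) = s / (n + δ).
k^0.75 = 0.36 / (0.010 + 0.044) = 0.36 / 0.054 = 6.6667
k* = 6.6667^(1/0.75) ≈ 12.5472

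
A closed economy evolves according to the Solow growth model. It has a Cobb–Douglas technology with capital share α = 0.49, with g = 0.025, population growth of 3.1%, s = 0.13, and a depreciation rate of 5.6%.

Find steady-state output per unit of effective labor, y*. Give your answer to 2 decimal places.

y* ≈ 1.15

At the steady state, Δk = 0, so s·k^α = (n + g + δ)·k.
Dividing both sides by k: k^(1−α) = s / (n + g + δ).
k^0.51 = 0.13 / (0.031 + 0.025 + 0.056) = 0.13 / 0.112 = 1.1607
k* = 1.1607^(1/0.51) ≈ 1.3394
y* = (k*)^α = 1.3394^0.49 ≈ 1.1539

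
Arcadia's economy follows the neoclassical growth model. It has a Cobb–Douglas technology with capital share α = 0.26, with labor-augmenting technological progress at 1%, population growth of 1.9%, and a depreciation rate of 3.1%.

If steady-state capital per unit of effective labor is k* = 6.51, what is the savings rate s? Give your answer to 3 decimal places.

At the steady state, Δk = 0, so s·k^α = (n + g + δ)·k.
So s / (n + g + δ) = (k*)^(1−α) = 6.51^0.74 = 3.9999.
Therefore s = 3.9999 × (n + g + δ) = 3.9999 × 0.060 = 0.2400.

s ≈ 0.240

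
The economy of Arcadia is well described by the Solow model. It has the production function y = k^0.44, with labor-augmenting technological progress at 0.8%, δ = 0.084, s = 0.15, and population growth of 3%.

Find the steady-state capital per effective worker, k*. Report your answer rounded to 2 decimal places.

In steady state, investment equals break-even investment: s·k^α = (n + g + δ)·k.
Rearranging, k^(1−α) = s / (n + g + δ).
k^0.56 = 0.15 / (0.030 + 0.008 + 0.084) = 0.15 / 0.122 = 1.2295
k* = 1.2295^(1/0.56) ≈ 1.4462

k* ≈ 1.45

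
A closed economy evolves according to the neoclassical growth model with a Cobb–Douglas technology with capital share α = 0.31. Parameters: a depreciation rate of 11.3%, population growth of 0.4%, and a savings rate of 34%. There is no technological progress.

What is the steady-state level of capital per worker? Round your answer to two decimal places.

k* ≈ 4.69

At the steady state, Δk = 0, so s·k^α = (n + δ)·k.
Rearranging, k^(1−α) = s / (n + δ).
k^0.69 = 0.34 / (0.004 + 0.113) = 0.34 / 0.117 = 2.9060
k* = 2.9060^(1/0.69) ≈ 4.6929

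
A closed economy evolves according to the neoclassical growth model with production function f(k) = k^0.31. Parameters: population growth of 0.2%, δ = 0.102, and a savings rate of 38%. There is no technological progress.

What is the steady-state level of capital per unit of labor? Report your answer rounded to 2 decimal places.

k* = 6.54

Steady state requires s·f(k) = (n + δ)·k, i.e. s·k^α = (n + δ)·k.
Rearranging, k^(1−α) = s / (n + δ).
k^0.69 = 0.38 / (0.002 + 0.102) = 0.38 / 0.104 = 3.6538
k* = 3.6538^(1/0.69) ≈ 6.5399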